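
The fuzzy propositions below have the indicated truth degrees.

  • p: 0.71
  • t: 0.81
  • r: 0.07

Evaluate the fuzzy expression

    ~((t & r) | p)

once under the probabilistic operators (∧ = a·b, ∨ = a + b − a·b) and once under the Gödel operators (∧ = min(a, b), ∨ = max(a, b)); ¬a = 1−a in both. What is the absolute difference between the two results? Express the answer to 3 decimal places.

0.016

Under probabilistic:
  t & r = a·b on (0.8100, 0.0700) = 0.0567
  (t & r) | p = a + b − a·b on (0.0567, 0.7100) = 0.7264
  ~((t & r) | p) = 1 − 0.7264 = 0.2736
  → value = 0.2736
Under Gödel:
  t & r = min(a, b) on (0.81, 0.07) = 0.07
  (t & r) | p = max(a, b) on (0.07, 0.71) = 0.71
  ~((t & r) | p) = 1 − 0.71 = 0.29
  → value = 0.2900
|0.2736 − 0.2900| = 0.016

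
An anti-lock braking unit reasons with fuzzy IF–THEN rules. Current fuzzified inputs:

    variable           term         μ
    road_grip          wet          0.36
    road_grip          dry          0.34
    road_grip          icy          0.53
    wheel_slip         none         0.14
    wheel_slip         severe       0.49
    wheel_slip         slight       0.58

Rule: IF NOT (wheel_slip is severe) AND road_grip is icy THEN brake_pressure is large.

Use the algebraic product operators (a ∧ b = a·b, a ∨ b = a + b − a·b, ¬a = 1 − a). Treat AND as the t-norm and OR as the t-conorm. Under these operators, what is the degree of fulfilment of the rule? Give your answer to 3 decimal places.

firing strength: ¬severe=1−0.49=0.51, icy=0.53; AND[a·b] → w = 0.2703

0.270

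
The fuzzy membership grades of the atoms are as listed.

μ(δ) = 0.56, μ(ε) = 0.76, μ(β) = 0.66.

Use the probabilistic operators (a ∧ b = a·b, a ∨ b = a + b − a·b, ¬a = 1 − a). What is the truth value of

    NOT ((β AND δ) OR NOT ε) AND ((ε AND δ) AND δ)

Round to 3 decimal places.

0.114

β AND δ = a·b on (0.6600, 0.5600) = 0.3696
NOT ε = 1 − 0.7600 = 0.2400
(β AND δ) OR NOT ε = a + b − a·b on (0.3696, 0.2400) = 0.5209
NOT ((β AND δ) OR NOT ε) = 1 − 0.5209 = 0.4791
ε AND δ = a·b on (0.7600, 0.5600) = 0.4256
(ε AND δ) AND δ = a·b on (0.4256, 0.5600) = 0.2383
NOT ((β AND δ) OR NOT ε) AND ((ε AND δ) AND δ) = a·b on (0.4791, 0.2383) = 0.1142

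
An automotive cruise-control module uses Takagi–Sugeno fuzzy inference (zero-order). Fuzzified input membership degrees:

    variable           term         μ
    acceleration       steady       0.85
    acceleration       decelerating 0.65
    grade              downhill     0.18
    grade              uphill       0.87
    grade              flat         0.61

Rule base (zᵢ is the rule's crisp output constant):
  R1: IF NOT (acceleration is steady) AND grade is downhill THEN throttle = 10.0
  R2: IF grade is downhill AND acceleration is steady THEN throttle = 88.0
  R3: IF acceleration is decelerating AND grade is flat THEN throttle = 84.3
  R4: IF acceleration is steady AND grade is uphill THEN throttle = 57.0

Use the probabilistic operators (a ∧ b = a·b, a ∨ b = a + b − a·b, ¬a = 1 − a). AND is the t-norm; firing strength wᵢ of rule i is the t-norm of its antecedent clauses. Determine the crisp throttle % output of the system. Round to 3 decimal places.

R1 (z=10.0): ¬steady=1−0.85=0.15, downhill=0.18; AND[a·b] → w = 0.0270
R2 (z=88.0): downhill=0.18, steady=0.85; AND[a·b] → w = 0.1530
R3 (z=84.3): decelerating=0.65, flat=0.61; AND[a·b] → w = 0.3965
R4 (z=57.0): steady=0.85, uphill=0.87; AND[a·b] → w = 0.7395
Weighted average = (0.0270·10.0 + 0.1530·88.0 + 0.3965·84.3 + 0.7395·57.0) / (0.0270 + 0.1530 + 0.3965 + 0.7395)
  = 89.3105 / 1.3160 = 67.865

67.865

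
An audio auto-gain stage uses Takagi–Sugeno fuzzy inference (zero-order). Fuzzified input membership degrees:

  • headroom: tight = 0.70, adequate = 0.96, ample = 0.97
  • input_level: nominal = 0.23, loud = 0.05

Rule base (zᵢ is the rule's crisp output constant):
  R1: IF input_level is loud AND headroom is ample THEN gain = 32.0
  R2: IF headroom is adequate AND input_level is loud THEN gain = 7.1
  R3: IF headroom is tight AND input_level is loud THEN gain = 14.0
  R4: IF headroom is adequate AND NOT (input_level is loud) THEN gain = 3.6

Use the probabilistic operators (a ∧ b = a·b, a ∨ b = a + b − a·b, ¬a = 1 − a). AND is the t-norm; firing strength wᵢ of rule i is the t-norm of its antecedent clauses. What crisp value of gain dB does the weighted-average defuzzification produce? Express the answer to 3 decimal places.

R1 (z=32.0): loud=0.05, ample=0.97; AND[a·b] → w = 0.0485
R2 (z=7.1): adequate=0.96, loud=0.05; AND[a·b] → w = 0.0480
R3 (z=14.0): tight=0.70, loud=0.05; AND[a·b] → w = 0.0350
R4 (z=3.6): adequate=0.96, ¬loud=1−0.05=0.95; AND[a·b] → w = 0.9120
Weighted average = (0.0485·32.0 + 0.0480·7.1 + 0.0350·14.0 + 0.9120·3.6) / (0.0485 + 0.0480 + 0.0350 + 0.9120)
  = 5.6660 / 1.0435 = 5.430

5.430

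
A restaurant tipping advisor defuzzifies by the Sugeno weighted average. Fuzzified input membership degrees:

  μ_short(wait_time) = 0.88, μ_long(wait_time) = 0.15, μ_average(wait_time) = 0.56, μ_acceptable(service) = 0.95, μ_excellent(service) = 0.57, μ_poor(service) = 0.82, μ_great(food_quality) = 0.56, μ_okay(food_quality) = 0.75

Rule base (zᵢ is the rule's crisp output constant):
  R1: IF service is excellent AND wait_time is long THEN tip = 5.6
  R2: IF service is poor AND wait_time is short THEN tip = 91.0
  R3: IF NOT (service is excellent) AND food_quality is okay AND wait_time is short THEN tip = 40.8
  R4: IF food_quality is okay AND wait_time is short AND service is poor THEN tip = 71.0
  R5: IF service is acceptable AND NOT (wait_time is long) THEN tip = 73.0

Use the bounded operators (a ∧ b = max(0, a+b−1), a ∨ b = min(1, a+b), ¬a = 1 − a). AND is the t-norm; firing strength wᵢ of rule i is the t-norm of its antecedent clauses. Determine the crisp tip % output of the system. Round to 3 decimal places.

R1 (z=5.6): excellent=0.57, long=0.15; AND[max(0, a+b−1)] → w = 0.00
R2 (z=91.0): poor=0.82, short=0.88; AND[max(0, a+b−1)] → w = 0.70
R3 (z=40.8): ¬excellent=1−0.57=0.43, okay=0.75, short=0.88; AND[max(0, a+b−1)] → w = 0.06
R4 (z=71.0): okay=0.75, short=0.88, poor=0.82; AND[max(0, a+b−1)] → w = 0.45
R5 (z=73.0): acceptable=0.95, ¬long=1−0.15=0.85; AND[max(0, a+b−1)] → w = 0.80
Weighted average = (0.00·5.6 + 0.70·91.0 + 0.06·40.8 + 0.45·71.0 + 0.80·73.0) / (0.00 + 0.70 + 0.06 + 0.45 + 0.80)
  = 156.4980 / 2.0100 = 77.860

77.860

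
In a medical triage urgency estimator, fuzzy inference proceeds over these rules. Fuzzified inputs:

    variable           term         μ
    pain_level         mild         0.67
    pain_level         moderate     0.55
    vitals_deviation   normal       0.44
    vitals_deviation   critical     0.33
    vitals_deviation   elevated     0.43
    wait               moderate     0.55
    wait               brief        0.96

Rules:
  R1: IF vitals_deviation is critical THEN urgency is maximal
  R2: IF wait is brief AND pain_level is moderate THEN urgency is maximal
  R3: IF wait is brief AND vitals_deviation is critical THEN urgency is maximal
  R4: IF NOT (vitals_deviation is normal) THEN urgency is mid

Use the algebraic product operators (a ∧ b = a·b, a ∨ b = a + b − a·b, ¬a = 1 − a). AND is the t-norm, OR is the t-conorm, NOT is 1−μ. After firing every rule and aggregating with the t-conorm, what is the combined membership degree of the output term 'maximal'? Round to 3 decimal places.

0.784

R1: critical=0.33 → w = 0.3300
R2: brief=0.96, moderate=0.55; AND[a·b] → w = 0.5280
R3: brief=0.96, critical=0.33; AND[a·b] → w = 0.3168
R4: ¬normal=1−0.44=0.56 → w = 0.5600
Rules with consequent 'maximal': {R1, R2, R3} → strengths 0.3300, 0.5280, 0.3168
Aggregate via t-conorm [a + b − a·b]: 0.7839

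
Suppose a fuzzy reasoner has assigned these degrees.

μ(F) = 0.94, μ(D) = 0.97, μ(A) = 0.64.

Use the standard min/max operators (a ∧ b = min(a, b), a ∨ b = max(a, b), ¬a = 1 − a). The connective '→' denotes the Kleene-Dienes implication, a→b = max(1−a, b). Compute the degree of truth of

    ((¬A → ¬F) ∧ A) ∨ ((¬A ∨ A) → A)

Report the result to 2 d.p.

¬A = 1 − 0.64 = 0.36
¬F = 1 − 0.94 = 0.06
¬A → ¬F  [Kleene-Dienes: max(1−a, b)] with a=0.36, b=0.06 → 0.64
(¬A → ¬F) ∧ A = min(a, b) on (0.64, 0.64) = 0.64
¬A = 1 − 0.64 = 0.36
¬A ∨ A = max(a, b) on (0.36, 0.64) = 0.64
(¬A ∨ A) → A  [Kleene-Dienes: max(1−a, b)] with a=0.64, b=0.64 → 0.64
((¬A → ¬F) ∧ A) ∨ ((¬A ∨ A) → A) = max(a, b) on (0.64, 0.64) = 0.64

0.64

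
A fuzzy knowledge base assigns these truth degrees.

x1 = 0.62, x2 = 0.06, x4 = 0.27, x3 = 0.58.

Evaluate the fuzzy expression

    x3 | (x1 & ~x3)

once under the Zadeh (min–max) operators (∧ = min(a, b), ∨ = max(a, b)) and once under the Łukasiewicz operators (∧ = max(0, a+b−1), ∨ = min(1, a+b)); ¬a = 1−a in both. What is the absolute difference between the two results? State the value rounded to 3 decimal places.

0.040

Under Zadeh (min–max):
  ~x3 = 1 − 0.58 = 0.42
  x1 & ~x3 = min(a, b) on (0.62, 0.42) = 0.42
  x3 | (x1 & ~x3) = max(a, b) on (0.58, 0.42) = 0.58
  → value = 0.5800
Under Łukasiewicz:
  ~x3 = 1 − 0.58 = 0.42
  x1 & ~x3 = max(0, a+b−1) on (0.62, 0.42) = 0.04
  x3 | (x1 & ~x3) = min(1, a+b) on (0.58, 0.04) = 0.62
  → value = 0.6200
|0.5800 − 0.6200| = 0.040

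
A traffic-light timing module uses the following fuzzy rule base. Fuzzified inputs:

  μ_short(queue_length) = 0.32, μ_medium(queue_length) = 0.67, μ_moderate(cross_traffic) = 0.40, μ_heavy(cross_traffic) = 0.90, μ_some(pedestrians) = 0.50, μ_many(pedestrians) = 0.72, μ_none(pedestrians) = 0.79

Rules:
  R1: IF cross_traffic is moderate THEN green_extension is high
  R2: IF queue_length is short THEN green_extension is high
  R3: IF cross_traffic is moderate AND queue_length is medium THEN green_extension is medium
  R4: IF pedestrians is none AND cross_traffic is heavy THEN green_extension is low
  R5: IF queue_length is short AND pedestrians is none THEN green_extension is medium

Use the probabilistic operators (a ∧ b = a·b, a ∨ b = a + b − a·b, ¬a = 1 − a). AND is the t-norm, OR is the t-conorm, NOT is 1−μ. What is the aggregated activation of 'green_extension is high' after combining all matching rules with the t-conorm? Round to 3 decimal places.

R1: moderate=0.40 → w = 0.4000
R2: short=0.32 → w = 0.3200
R3: moderate=0.40, medium=0.67; AND[a·b] → w = 0.2680
R4: none=0.79, heavy=0.90; AND[a·b] → w = 0.7110
R5: short=0.32, none=0.79; AND[a·b] → w = 0.2528
Rules with consequent 'high': {R1, R2} → strengths 0.4000, 0.3200
Aggregate via t-conorm [a + b − a·b]: 0.5920

0.592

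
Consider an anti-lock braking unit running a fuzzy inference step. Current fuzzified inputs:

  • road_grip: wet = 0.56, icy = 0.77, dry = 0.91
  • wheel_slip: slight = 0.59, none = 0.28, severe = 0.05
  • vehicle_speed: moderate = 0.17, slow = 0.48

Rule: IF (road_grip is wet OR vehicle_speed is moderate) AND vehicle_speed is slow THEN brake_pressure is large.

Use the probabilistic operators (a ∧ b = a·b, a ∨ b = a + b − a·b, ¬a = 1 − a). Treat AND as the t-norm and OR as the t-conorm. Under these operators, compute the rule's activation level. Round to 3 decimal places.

firing strength: (wet=0.56 OR moderate=0.17) = 0.6348; AND[a·b] with slow=0.48 → w = 0.3047

0.305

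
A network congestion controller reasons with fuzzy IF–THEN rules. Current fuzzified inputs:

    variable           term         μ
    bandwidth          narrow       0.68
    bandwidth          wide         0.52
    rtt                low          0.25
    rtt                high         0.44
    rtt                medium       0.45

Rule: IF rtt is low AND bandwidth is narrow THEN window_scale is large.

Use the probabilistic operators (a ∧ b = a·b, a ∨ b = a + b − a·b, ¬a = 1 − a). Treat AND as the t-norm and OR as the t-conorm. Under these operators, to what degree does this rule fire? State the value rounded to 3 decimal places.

firing strength: low=0.25, narrow=0.68; AND[a·b] → w = 0.1700

0.170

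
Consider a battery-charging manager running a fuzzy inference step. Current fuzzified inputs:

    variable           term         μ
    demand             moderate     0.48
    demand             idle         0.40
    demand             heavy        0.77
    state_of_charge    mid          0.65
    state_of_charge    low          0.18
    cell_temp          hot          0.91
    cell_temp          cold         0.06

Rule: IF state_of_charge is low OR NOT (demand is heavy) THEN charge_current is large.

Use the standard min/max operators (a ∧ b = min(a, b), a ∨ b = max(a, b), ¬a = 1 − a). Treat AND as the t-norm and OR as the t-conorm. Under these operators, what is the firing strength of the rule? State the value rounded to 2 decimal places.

firing strength: low=0.18, ¬heavy=1−0.77=0.23; OR[max(a, b)] → w = 0.23

0.23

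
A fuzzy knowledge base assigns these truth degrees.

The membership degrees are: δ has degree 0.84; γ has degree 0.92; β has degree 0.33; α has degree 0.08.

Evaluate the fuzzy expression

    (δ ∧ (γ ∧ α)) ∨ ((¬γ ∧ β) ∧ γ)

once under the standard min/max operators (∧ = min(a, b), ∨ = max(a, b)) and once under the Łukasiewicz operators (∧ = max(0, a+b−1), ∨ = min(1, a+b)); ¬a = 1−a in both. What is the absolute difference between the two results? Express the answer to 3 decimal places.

0.080

Under standard min/max:
  γ ∧ α = min(a, b) on (0.92, 0.08) = 0.08
  δ ∧ (γ ∧ α) = min(a, b) on (0.84, 0.08) = 0.08
  ¬γ = 1 − 0.92 = 0.08
  ¬γ ∧ β = min(a, b) on (0.08, 0.33) = 0.08
  (¬γ ∧ β) ∧ γ = min(a, b) on (0.08, 0.92) = 0.08
  (δ ∧ (γ ∧ α)) ∨ ((¬γ ∧ β) ∧ γ) = max(a, b) on (0.08, 0.08) = 0.08
  → value = 0.0800
Under Łukasiewicz:
  γ ∧ α = max(0, a+b−1) on (0.92, 0.08) = 0.00
  δ ∧ (γ ∧ α) = max(0, a+b−1) on (0.84, 0.00) = 0.00
  ¬γ = 1 − 0.92 = 0.08
  ¬γ ∧ β = max(0, a+b−1) on (0.08, 0.33) = 0.00
  (¬γ ∧ β) ∧ γ = max(0, a+b−1) on (0.00, 0.92) = 0.00
  (δ ∧ (γ ∧ α)) ∨ ((¬γ ∧ β) ∧ γ) = min(1, a+b) on (0.00, 0.00) = 0.00
  → value = 0.0000
|0.0800 − 0.0000| = 0.080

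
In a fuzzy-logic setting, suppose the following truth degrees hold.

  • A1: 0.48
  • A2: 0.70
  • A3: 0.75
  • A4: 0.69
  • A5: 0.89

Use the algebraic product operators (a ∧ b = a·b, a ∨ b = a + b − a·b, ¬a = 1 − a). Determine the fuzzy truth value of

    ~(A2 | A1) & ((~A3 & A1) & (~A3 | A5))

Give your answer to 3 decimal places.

0.017

A2 | A1 = a + b − a·b on (0.7000, 0.4800) = 0.8440
~(A2 | A1) = 1 − 0.8440 = 0.1560
~A3 = 1 − 0.7500 = 0.2500
~A3 & A1 = a·b on (0.2500, 0.4800) = 0.1200
~A3 = 1 − 0.7500 = 0.2500
~A3 | A5 = a + b − a·b on (0.2500, 0.8900) = 0.9175
(~A3 & A1) & (~A3 | A5) = a·b on (0.1200, 0.9175) = 0.1101
~(A2 | A1) & ((~A3 & A1) & (~A3 | A5)) = a·b on (0.1560, 0.1101) = 0.0172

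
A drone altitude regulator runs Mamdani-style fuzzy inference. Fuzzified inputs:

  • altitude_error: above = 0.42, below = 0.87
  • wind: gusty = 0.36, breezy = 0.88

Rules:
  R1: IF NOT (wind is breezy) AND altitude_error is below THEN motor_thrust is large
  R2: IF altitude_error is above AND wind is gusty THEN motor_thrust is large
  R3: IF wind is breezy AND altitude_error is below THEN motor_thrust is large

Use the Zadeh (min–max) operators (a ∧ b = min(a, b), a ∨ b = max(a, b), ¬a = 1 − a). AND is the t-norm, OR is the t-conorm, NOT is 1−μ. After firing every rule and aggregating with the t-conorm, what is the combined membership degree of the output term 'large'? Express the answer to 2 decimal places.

0.87

R1: ¬breezy=1−0.88=0.12, below=0.87; AND[min(a, b)] → w = 0.12
R2: above=0.42, gusty=0.36; AND[min(a, b)] → w = 0.36
R3: breezy=0.88, below=0.87; AND[min(a, b)] → w = 0.87
Rules with consequent 'large': {R1, R2, R3} → strengths 0.12, 0.36, 0.87
Aggregate via t-conorm [max(a, b)]: 0.87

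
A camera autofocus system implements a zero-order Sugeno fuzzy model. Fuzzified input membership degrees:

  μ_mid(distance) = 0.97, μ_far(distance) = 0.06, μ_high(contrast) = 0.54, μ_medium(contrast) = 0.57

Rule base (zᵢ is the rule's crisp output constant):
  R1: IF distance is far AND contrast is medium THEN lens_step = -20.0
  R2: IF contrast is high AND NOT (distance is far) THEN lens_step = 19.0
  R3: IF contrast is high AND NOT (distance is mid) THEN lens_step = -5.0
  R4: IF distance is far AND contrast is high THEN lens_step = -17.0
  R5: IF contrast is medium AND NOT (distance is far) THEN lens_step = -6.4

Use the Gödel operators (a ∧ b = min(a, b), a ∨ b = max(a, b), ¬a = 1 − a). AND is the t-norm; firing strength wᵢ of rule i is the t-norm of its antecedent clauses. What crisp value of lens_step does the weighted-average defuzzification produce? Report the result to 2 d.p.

R1 (z=-20.0): far=0.06, medium=0.57; AND[min(a, b)] → w = 0.06
R2 (z=19.0): high=0.54, ¬far=1−0.06=0.94; AND[min(a, b)] → w = 0.54
R3 (z=-5.0): high=0.54, ¬mid=1−0.97=0.03; AND[min(a, b)] → w = 0.03
R4 (z=-17.0): far=0.06, high=0.54; AND[min(a, b)] → w = 0.06
R5 (z=-6.4): medium=0.57, ¬far=1−0.06=0.94; AND[min(a, b)] → w = 0.57
Weighted average = (0.06·-20.0 + 0.54·19.0 + 0.03·-5.0 + 0.06·-17.0 + 0.57·-6.4) / (0.06 + 0.54 + 0.03 + 0.06 + 0.57)
  = 4.2420 / 1.2600 = 3.37

3.37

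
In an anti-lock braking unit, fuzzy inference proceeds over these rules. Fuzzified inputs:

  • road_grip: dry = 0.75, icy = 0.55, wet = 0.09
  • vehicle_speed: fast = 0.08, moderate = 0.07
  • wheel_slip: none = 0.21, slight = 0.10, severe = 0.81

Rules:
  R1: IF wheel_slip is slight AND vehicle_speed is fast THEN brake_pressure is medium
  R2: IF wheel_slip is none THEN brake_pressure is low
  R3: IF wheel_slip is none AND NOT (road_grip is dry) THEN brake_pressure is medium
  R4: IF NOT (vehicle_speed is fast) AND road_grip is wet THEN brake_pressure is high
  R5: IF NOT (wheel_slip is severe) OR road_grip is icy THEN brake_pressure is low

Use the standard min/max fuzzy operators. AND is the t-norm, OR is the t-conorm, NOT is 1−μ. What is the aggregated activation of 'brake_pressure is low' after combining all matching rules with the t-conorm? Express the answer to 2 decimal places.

R1: slight=0.10, fast=0.08; AND[min(a, b)] → w = 0.08
R2: none=0.21 → w = 0.21
R3: none=0.21, ¬dry=1−0.75=0.25; AND[min(a, b)] → w = 0.21
R4: ¬fast=1−0.08=0.92, wet=0.09; AND[min(a, b)] → w = 0.09
R5: ¬severe=1−0.81=0.19, icy=0.55; OR[max(a, b)] → w = 0.55
Rules with consequent 'low': {R2, R5} → strengths 0.21, 0.55
Aggregate via t-conorm [max(a, b)]: 0.55

0.55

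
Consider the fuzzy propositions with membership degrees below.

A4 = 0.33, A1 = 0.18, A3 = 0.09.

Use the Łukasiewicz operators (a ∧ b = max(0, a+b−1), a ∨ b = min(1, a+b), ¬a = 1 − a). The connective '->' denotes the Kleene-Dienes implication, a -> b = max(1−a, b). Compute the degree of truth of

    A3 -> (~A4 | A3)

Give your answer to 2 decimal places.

~A4 = 1 − 0.33 = 0.67
~A4 | A3 = min(1, a+b) on (0.67, 0.09) = 0.76
A3 -> (~A4 | A3)  [Kleene-Dienes: max(1−a, b)] with a=0.09, b=0.76 → 0.91

0.91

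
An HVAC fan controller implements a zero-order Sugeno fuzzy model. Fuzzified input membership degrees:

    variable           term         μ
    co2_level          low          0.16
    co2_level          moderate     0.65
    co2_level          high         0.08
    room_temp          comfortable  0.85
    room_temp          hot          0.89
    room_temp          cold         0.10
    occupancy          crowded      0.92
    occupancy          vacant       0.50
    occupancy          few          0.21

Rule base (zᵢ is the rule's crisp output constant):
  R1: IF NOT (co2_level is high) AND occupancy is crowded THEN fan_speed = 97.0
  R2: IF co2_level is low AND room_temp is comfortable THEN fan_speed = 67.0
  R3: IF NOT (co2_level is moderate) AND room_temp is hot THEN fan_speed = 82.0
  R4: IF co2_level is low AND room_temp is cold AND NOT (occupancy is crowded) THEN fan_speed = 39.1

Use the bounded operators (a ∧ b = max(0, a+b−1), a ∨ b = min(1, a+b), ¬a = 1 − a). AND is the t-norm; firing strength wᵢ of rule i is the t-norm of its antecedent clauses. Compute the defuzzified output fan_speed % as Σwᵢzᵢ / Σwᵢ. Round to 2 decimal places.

93.42

R1 (z=97.0): ¬high=1−0.08=0.92, crowded=0.92; AND[max(0, a+b−1)] → w = 0.84
R2 (z=67.0): low=0.16, comfortable=0.85; AND[max(0, a+b−1)] → w = 0.01
R3 (z=82.0): ¬moderate=1−0.65=0.35, hot=0.89; AND[max(0, a+b−1)] → w = 0.24
R4 (z=39.1): low=0.16, cold=0.10, ¬crowded=1−0.92=0.08; AND[max(0, a+b−1)] → w = 0.00
Weighted average = (0.84·97.0 + 0.01·67.0 + 0.24·82.0 + 0.00·39.1) / (0.84 + 0.01 + 0.24 + 0.00)
  = 101.8300 / 1.0900 = 93.42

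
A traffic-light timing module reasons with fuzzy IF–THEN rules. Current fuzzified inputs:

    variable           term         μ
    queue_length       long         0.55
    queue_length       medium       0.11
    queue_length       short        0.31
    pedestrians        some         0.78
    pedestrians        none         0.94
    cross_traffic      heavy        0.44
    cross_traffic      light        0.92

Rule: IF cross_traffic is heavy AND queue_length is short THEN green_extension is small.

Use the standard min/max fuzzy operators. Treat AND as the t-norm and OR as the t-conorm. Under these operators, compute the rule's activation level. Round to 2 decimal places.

0.31

firing strength: heavy=0.44, short=0.31; AND[min(a, b)] → w = 0.31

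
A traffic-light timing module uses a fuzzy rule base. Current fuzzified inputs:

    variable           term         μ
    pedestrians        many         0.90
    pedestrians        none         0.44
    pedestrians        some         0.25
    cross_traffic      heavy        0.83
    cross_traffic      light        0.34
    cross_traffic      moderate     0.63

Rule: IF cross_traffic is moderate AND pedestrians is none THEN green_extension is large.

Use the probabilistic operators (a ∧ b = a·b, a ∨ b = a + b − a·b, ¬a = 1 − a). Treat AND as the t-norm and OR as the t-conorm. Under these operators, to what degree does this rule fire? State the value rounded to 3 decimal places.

0.277

firing strength: moderate=0.63, none=0.44; AND[a·b] → w = 0.2772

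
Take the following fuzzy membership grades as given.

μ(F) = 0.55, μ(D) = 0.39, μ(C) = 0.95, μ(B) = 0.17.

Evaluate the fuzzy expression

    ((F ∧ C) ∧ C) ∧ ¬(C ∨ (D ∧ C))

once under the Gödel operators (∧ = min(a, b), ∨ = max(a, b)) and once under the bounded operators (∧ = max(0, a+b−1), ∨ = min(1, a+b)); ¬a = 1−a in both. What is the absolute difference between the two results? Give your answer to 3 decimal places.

0.050

Under Gödel:
  F ∧ C = min(a, b) on (0.55, 0.95) = 0.55
  (F ∧ C) ∧ C = min(a, b) on (0.55, 0.95) = 0.55
  D ∧ C = min(a, b) on (0.39, 0.95) = 0.39
  C ∨ (D ∧ C) = max(a, b) on (0.95, 0.39) = 0.95
  ¬(C ∨ (D ∧ C)) = 1 − 0.95 = 0.05
  ((F ∧ C) ∧ C) ∧ ¬(C ∨ (D ∧ C)) = min(a, b) on (0.55, 0.05) = 0.05
  → value = 0.0500
Under bounded:
  F ∧ C = max(0, a+b−1) on (0.55, 0.95) = 0.50
  (F ∧ C) ∧ C = max(0, a+b−1) on (0.50, 0.95) = 0.45
  D ∧ C = max(0, a+b−1) on (0.39, 0.95) = 0.34
  C ∨ (D ∧ C) = min(1, a+b) on (0.95, 0.34) = 1.00
  ¬(C ∨ (D ∧ C)) = 1 − 1.00 = 0.00
  ((F ∧ C) ∧ C) ∧ ¬(C ∨ (D ∧ C)) = max(0, a+b−1) on (0.45, 0.00) = 0.00
  → value = 0.0000
|0.0500 − 0.0000| = 0.050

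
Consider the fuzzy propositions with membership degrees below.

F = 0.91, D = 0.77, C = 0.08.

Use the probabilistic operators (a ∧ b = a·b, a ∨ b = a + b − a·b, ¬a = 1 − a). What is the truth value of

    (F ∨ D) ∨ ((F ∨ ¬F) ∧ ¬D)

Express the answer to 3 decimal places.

0.984

F ∨ D = a + b − a·b on (0.9100, 0.7700) = 0.9793
¬F = 1 − 0.9100 = 0.0900
F ∨ ¬F = a + b − a·b on (0.9100, 0.0900) = 0.9181
¬D = 1 − 0.7700 = 0.2300
(F ∨ ¬F) ∧ ¬D = a·b on (0.9181, 0.2300) = 0.2112
(F ∨ D) ∨ ((F ∨ ¬F) ∧ ¬D) = a + b − a·b on (0.9793, 0.2112) = 0.9837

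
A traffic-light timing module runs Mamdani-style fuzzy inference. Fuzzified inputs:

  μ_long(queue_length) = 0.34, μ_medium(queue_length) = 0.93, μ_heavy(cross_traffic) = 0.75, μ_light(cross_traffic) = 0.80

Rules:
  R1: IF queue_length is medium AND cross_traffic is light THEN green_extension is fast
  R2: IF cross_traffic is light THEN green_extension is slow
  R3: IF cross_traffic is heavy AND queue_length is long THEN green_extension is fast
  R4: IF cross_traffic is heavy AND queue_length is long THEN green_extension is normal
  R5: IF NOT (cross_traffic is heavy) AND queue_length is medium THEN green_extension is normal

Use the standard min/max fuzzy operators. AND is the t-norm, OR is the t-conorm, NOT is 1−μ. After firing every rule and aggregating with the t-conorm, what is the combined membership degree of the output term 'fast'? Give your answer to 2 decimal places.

0.80

R1: medium=0.93, light=0.80; AND[min(a, b)] → w = 0.80
R2: light=0.80 → w = 0.80
R3: heavy=0.75, long=0.34; AND[min(a, b)] → w = 0.34
R4: heavy=0.75, long=0.34; AND[min(a, b)] → w = 0.34
R5: ¬heavy=1−0.75=0.25, medium=0.93; AND[min(a, b)] → w = 0.25
Rules with consequent 'fast': {R1, R3} → strengths 0.80, 0.34
Aggregate via t-conorm [max(a, b)]: 0.80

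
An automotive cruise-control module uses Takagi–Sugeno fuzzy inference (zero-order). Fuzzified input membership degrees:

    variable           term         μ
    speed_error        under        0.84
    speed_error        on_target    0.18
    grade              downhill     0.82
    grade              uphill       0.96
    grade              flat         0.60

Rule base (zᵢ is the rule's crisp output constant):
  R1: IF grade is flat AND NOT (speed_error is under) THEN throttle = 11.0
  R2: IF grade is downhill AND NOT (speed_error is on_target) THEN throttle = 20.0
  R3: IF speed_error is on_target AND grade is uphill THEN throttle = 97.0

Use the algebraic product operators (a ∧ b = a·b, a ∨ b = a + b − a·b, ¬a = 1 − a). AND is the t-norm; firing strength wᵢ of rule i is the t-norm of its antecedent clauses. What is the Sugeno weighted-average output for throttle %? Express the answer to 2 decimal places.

33.22

R1 (z=11.0): flat=0.60, ¬under=1−0.84=0.16; AND[a·b] → w = 0.0960
R2 (z=20.0): downhill=0.82, ¬on_target=1−0.18=0.82; AND[a·b] → w = 0.6724
R3 (z=97.0): on_target=0.18, uphill=0.96; AND[a·b] → w = 0.1728
Weighted average = (0.0960·11.0 + 0.6724·20.0 + 0.1728·97.0) / (0.0960 + 0.6724 + 0.1728)
  = 31.2656 / 0.9412 = 33.22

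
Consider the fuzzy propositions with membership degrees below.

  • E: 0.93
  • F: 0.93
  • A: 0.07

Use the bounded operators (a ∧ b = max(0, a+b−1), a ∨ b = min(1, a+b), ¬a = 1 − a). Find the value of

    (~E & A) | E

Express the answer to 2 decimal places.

~E = 1 − 0.93 = 0.07
~E & A = max(0, a+b−1) on (0.07, 0.07) = 0.00
(~E & A) | E = min(1, a+b) on (0.00, 0.93) = 0.93

0.93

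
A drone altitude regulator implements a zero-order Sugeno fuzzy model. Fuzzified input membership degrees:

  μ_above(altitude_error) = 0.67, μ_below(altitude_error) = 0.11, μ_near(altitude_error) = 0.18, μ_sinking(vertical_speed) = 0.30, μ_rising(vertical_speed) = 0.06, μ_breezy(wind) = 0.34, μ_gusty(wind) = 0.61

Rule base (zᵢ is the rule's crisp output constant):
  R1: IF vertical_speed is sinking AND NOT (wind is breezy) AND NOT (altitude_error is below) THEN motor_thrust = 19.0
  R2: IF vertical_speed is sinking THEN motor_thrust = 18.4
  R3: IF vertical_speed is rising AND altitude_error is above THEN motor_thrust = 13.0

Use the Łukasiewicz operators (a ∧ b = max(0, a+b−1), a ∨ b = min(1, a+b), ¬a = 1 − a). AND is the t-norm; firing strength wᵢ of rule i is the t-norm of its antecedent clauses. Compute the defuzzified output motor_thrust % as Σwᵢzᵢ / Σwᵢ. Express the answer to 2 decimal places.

R1 (z=19.0): sinking=0.30, ¬breezy=1−0.34=0.66, ¬below=1−0.11=0.89; AND[max(0, a+b−1)] → w = 0.00
R2 (z=18.4): sinking=0.30 → w = 0.30
R3 (z=13.0): rising=0.06, above=0.67; AND[max(0, a+b−1)] → w = 0.00
Weighted average = (0.00·19.0 + 0.30·18.4 + 0.00·13.0) / (0.00 + 0.30 + 0.00)
  = 5.5200 / 0.3000 = 18.40

18.40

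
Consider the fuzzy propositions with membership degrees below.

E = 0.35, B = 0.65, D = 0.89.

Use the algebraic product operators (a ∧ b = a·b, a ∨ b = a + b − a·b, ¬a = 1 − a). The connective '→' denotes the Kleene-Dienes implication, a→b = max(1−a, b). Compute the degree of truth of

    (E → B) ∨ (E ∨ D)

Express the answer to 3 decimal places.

E → B  [Kleene-Dienes: max(1−a, b)] with a=0.3500, b=0.6500 → 0.6500
E ∨ D = a + b − a·b on (0.3500, 0.8900) = 0.9285
(E → B) ∨ (E ∨ D) = a + b − a·b on (0.6500, 0.9285) = 0.9750

0.975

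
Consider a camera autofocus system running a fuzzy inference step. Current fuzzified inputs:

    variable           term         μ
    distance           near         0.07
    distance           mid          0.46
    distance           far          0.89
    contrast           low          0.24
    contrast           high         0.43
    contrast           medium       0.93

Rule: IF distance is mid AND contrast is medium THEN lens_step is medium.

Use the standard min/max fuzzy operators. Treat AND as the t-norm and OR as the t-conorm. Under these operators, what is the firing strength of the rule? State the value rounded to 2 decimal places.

firing strength: mid=0.46, medium=0.93; AND[min(a, b)] → w = 0.46

0.46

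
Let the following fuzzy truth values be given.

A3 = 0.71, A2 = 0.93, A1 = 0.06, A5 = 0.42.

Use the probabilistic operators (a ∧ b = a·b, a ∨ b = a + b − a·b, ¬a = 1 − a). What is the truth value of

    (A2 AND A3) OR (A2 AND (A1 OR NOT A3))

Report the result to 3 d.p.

A2 AND A3 = a·b on (0.9300, 0.7100) = 0.6603
NOT A3 = 1 − 0.7100 = 0.2900
A1 OR NOT A3 = a + b − a·b on (0.0600, 0.2900) = 0.3326
A2 AND (A1 OR NOT A3) = a·b on (0.9300, 0.3326) = 0.3093
(A2 AND A3) OR (A2 AND (A1 OR NOT A3)) = a + b − a·b on (0.6603, 0.3093) = 0.7654

0.765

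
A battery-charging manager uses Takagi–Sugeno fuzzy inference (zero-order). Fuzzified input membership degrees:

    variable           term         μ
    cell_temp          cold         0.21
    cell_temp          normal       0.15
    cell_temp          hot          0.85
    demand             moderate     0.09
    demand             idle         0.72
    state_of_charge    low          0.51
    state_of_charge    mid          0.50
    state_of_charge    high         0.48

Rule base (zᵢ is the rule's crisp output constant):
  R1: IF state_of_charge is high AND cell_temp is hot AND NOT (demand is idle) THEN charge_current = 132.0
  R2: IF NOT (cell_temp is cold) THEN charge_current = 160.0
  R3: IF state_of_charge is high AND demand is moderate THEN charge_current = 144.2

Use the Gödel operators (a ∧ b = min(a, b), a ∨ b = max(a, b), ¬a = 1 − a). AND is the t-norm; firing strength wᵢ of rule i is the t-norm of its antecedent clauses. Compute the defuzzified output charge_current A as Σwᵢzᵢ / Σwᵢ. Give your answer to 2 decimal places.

R1 (z=132.0): high=0.48, hot=0.85, ¬idle=1−0.72=0.28; AND[min(a, b)] → w = 0.28
R2 (z=160.0): ¬cold=1−0.21=0.79 → w = 0.79
R3 (z=144.2): high=0.48, moderate=0.09; AND[min(a, b)] → w = 0.09
Weighted average = (0.28·132.0 + 0.79·160.0 + 0.09·144.2) / (0.28 + 0.79 + 0.09)
  = 176.3380 / 1.1600 = 152.02

152.02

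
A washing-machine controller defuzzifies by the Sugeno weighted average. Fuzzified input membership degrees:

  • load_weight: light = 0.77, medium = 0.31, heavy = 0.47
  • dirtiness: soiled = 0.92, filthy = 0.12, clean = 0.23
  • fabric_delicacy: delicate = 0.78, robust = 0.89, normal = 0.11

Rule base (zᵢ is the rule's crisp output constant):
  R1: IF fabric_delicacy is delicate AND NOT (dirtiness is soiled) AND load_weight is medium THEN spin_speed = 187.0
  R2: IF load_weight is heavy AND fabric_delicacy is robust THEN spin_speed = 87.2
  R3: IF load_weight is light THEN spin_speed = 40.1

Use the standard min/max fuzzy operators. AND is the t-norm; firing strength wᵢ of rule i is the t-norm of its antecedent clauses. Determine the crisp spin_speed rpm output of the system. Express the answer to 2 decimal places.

R1 (z=187.0): delicate=0.78, ¬soiled=1−0.92=0.08, medium=0.31; AND[min(a, b)] → w = 0.08
R2 (z=87.2): heavy=0.47, robust=0.89; AND[min(a, b)] → w = 0.47
R3 (z=40.1): light=0.77 → w = 0.77
Weighted average = (0.08·187.0 + 0.47·87.2 + 0.77·40.1) / (0.08 + 0.47 + 0.77)
  = 86.8210 / 1.3200 = 65.77

65.77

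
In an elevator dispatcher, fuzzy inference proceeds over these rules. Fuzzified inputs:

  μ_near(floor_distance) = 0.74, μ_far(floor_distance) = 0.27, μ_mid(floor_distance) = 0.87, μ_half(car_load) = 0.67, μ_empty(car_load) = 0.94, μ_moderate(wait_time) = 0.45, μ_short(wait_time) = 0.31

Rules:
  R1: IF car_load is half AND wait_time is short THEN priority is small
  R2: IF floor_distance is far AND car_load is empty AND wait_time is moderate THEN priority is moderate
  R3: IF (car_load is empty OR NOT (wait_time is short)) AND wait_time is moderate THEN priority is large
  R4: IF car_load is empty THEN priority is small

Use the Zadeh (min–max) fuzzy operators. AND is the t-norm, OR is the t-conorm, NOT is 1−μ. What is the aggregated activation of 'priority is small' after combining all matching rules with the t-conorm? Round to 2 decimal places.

0.94

R1: half=0.67, short=0.31; AND[min(a, b)] → w = 0.31
R2: far=0.27, empty=0.94, moderate=0.45; AND[min(a, b)] → w = 0.27
R3: (empty=0.94 OR ¬short=1−0.31=0.69) = 0.94; AND[min(a, b)] with moderate=0.45 → w = 0.45
R4: empty=0.94 → w = 0.94
Rules with consequent 'small': {R1, R4} → strengths 0.31, 0.94
Aggregate via t-conorm [max(a, b)]: 0.94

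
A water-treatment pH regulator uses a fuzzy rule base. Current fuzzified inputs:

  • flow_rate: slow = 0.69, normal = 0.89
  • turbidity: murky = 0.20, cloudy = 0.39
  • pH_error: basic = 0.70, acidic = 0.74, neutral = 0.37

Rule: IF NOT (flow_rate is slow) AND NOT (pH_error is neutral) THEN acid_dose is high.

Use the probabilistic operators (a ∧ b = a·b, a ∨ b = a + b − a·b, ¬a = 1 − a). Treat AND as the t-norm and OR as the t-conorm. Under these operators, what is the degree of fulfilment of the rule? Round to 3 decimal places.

firing strength: ¬slow=1−0.69=0.31, ¬neutral=1−0.37=0.63; AND[a·b] → w = 0.1953

0.195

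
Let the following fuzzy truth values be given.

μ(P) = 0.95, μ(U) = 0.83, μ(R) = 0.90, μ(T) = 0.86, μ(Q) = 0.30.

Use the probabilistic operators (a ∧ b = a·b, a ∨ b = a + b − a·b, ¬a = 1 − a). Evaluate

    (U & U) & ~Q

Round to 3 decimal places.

U & U = a·b on (0.8300, 0.8300) = 0.6889
~Q = 1 − 0.3000 = 0.7000
(U & U) & ~Q = a·b on (0.6889, 0.7000) = 0.4822

0.482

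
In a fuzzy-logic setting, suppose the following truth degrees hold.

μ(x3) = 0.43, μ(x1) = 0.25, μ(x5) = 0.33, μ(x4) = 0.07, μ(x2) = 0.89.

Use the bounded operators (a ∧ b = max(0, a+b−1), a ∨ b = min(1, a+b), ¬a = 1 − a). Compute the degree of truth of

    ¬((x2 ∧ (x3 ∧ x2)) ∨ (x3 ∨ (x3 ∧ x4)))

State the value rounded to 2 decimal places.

0.36

x3 ∧ x2 = max(0, a+b−1) on (0.43, 0.89) = 0.32
x2 ∧ (x3 ∧ x2) = max(0, a+b−1) on (0.89, 0.32) = 0.21
x3 ∧ x4 = max(0, a+b−1) on (0.43, 0.07) = 0.00
x3 ∨ (x3 ∧ x4) = min(1, a+b) on (0.43, 0.00) = 0.43
(x2 ∧ (x3 ∧ x2)) ∨ (x3 ∨ (x3 ∧ x4)) = min(1, a+b) on (0.21, 0.43) = 0.64
¬((x2 ∧ (x3 ∧ x2)) ∨ (x3 ∨ (x3 ∧ x4))) = 1 − 0.64 = 0.36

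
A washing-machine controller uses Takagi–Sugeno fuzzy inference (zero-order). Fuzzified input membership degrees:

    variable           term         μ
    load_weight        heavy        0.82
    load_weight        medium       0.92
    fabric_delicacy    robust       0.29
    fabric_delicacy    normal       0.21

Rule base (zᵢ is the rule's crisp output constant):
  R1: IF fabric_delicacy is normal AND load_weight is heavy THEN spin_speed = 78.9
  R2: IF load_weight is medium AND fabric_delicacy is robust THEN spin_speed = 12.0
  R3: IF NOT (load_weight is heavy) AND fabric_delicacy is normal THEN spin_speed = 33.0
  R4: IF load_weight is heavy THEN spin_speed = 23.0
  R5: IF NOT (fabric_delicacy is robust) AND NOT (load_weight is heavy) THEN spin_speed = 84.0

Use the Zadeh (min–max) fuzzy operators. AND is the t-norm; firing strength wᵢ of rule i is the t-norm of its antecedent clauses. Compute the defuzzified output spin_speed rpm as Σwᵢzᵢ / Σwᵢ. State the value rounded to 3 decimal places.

35.696

R1 (z=78.9): normal=0.21, heavy=0.82; AND[min(a, b)] → w = 0.21
R2 (z=12.0): medium=0.92, robust=0.29; AND[min(a, b)] → w = 0.29
R3 (z=33.0): ¬heavy=1−0.82=0.18, normal=0.21; AND[min(a, b)] → w = 0.18
R4 (z=23.0): heavy=0.82 → w = 0.82
R5 (z=84.0): ¬robust=1−0.29=0.71, ¬heavy=1−0.82=0.18; AND[min(a, b)] → w = 0.18
Weighted average = (0.21·78.9 + 0.29·12.0 + 0.18·33.0 + 0.82·23.0 + 0.18·84.0) / (0.21 + 0.29 + 0.18 + 0.82 + 0.18)
  = 59.9690 / 1.6800 = 35.696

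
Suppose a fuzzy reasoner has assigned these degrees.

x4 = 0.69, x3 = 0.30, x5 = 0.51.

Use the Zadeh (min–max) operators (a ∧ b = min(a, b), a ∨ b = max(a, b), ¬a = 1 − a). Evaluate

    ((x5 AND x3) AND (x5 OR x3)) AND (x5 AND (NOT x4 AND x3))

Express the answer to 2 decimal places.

0.30

x5 AND x3 = min(a, b) on (0.51, 0.30) = 0.30
x5 OR x3 = max(a, b) on (0.51, 0.30) = 0.51
(x5 AND x3) AND (x5 OR x3) = min(a, b) on (0.30, 0.51) = 0.30
NOT x4 = 1 − 0.69 = 0.31
NOT x4 AND x3 = min(a, b) on (0.31, 0.30) = 0.30
x5 AND (NOT x4 AND x3) = min(a, b) on (0.51, 0.30) = 0.30
((x5 AND x3) AND (x5 OR x3)) AND (x5 AND (NOT x4 AND x3)) = min(a, b) on (0.30, 0.30) = 0.30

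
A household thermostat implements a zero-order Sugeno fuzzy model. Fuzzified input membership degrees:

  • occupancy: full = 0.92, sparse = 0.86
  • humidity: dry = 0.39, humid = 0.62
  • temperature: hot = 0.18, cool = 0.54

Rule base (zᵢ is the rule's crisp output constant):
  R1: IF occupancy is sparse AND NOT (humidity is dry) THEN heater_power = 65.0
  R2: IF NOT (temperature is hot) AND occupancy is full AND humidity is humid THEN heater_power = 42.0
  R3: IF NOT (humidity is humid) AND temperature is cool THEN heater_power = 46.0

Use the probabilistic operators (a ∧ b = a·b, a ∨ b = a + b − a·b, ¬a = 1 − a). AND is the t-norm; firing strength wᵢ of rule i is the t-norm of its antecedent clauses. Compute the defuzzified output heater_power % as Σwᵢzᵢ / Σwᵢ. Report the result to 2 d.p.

R1 (z=65.0): sparse=0.86, ¬dry=1−0.39=0.61; AND[a·b] → w = 0.5246
R2 (z=42.0): ¬hot=1−0.18=0.82, full=0.92, humid=0.62; AND[a·b] → w = 0.4677
R3 (z=46.0): ¬humid=1−0.62=0.38, cool=0.54; AND[a·b] → w = 0.2052
Weighted average = (0.5246·65.0 + 0.4677·42.0 + 0.2052·46.0) / (0.5246 + 0.4677 + 0.2052)
  = 63.1828 / 1.1975 = 52.76

52.76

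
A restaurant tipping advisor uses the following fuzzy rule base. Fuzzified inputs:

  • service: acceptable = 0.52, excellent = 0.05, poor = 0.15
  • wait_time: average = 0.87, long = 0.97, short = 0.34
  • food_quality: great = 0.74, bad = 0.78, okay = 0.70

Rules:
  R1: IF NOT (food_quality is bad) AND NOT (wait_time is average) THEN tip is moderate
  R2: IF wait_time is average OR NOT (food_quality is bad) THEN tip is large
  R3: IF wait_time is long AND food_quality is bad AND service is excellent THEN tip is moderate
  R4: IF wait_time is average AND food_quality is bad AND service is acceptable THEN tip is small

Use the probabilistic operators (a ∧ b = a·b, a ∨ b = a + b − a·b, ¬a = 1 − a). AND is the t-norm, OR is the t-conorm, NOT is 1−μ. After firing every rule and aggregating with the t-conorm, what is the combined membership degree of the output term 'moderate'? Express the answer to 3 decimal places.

R1: ¬bad=1−0.78=0.22, ¬average=1−0.87=0.13; AND[a·b] → w = 0.0286
R2: average=0.87, ¬bad=1−0.78=0.22; OR[a + b − a·b] → w = 0.8986
R3: long=0.97, bad=0.78, excellent=0.05; AND[a·b] → w = 0.0378
R4: average=0.87, bad=0.78, acceptable=0.52; AND[a·b] → w = 0.3529
Rules with consequent 'moderate': {R1, R3} → strengths 0.0286, 0.0378
Aggregate via t-conorm [a + b − a·b]: 0.0653

0.065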